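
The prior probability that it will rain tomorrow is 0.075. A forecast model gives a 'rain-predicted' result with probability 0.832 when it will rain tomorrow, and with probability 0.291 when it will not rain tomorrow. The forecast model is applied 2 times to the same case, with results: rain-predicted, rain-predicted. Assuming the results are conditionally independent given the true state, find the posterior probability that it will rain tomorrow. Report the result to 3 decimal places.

With H the event that it will rain tomorrow, the joint likelihood of the observed sequence is P(data|H) = 0.832·0.832 = 0.69222 and P(data|¬H) = 0.291·0.291 = 0.084681.
Bayes: P(H|data) = 0.075·0.69222 / (0.075·0.69222 + 0.925·0.084681) = 0.051917/0.13025 = 0.3986.

Posterior P(H) ≈ 0.399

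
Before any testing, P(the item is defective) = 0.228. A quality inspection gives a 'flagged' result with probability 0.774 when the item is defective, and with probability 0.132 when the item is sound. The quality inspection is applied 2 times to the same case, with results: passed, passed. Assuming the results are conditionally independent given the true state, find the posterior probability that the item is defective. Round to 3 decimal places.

With H the event that the item is defective, the joint likelihood of the observed sequence is P(data|H) = 0.226·0.226 = 0.051076 and P(data|¬H) = 0.868·0.868 = 0.75342.
Bayes: P(H|data) = 0.228·0.051076 / (0.228·0.051076 + 0.772·0.75342) = 0.011645/0.59329 = 0.0196.

Posterior P(H) ≈ 0.020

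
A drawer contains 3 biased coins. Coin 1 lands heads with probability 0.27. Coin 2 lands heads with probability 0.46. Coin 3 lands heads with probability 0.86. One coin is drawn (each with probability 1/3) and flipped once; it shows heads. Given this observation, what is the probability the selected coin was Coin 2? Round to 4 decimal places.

P(heads|C1) = 0.27; P(heads|C2) = 0.46; P(heads|C3) = 0.86.
Prior × likelihood for each source: 0.333333·0.27=0.09000, 0.333333·0.46=0.1533, 0.333333·0.86=0.2867. Summing gives P(heads) = 0.53000.
P(Coin 2 | heads) = 0.1533 / 0.53000 = 0.2893.

Posterior probability ≈ 0.2893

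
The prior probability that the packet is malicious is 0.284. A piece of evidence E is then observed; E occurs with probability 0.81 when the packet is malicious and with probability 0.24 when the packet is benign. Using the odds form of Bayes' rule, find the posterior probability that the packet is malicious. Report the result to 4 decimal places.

Posterior probability ≈ 0.5724

Prior odds = 0.284/(1−0.284) = 0.39665. In log-odds, ln(0.39665) = -0.92471.
Add log likelihood ratio: ln(3.3750) = 1.2164.
Posterior log-odds = 0.29169, so posterior odds = exp(0.29169) = 1.3387. Converting, P(H|E) = 1.3387/2.3387 = 0.5724.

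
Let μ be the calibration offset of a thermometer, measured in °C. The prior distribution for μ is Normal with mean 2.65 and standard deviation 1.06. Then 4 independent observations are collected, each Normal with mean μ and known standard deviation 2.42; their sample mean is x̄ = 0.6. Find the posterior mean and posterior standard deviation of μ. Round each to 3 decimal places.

With known σ, the Normal prior is conjugate. Weight on the data is w = (n/σ²)/(n/σ² + 1/τ₀²) = 0.683013/(0.683013+0.889996) = 0.43421.
Posterior mean = w·x̄ + (1−w)·μ₀ = 0.43421·0.6 + 0.56579·2.65 = 1.760. Posterior variance = 1/(0.683013+0.889996) = 0.635724, so SD = 0.797.

Posterior mean ≈ 1.760; posterior SD ≈ 0.797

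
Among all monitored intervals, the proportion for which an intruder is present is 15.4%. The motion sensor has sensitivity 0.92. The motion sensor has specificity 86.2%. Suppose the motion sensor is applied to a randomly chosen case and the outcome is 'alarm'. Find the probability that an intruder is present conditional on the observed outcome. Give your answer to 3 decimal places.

P(H | E) ≈ 0.548

Let H be the event that an intruder is present. P(H) = 0.154, so P(¬H) = 0.846. With E the 'alarm' result, P(E|H) = 0.92 and P(E|¬H) = 0.138.
P(E) = 0.92·0.154 + 0.138·0.846 = 0.14168 + 0.11675 = 0.25843.
By Bayes' theorem, P(H|E) = 0.14168 / 0.25843 = 0.548.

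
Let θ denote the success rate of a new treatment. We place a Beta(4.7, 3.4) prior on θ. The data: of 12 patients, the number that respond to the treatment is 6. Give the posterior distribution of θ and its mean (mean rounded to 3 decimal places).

Observing 6 successes and 6 failures updates Beta(4.7, 3.4) by adding the success and failure counts to the two shape parameters: α = 4.7+6 = 10.7, β = 3.4+6 = 9.4.
E[θ | data] = 10.7/(10.7+9.4) = 0.532.

Posterior: Beta(10.7, 9.4); mean ≈ 0.532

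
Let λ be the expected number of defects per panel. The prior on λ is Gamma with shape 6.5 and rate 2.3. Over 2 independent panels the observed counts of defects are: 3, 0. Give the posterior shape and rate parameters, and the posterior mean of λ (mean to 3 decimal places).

The Poisson likelihood adds the total count to the shape and the number of exposure periods to the rate. Here ∑xᵢ = 3 and n = 2, so shape 6.5→9.5 and rate 2.3→4.3.
E[λ | data] = 9.5/4.3 = 2.209.

Posterior: Gamma(shape=9.5, rate=4.3); mean ≈ 2.209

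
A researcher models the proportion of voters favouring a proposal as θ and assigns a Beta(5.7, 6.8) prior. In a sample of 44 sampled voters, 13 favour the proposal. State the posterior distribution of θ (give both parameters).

Observing 13 successes and 31 failures updates Beta(5.7, 6.8) by adding the success and failure counts to the two shape parameters: α = 5.7+13 = 18.7, β = 6.8+31 = 37.8.

Posterior: Beta(18.7, 37.8)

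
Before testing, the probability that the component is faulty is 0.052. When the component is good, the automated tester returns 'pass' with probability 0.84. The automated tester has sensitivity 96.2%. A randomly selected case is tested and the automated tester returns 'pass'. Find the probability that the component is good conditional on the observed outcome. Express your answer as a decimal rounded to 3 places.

Write H for 'the component is faulty'. Prior odds H:¬H = 0.052/0.948 = 0.054852. For the 'pass' outcome, the likelihood ratio is 0.038/0.84 = 0.045238.
Posterior odds = 0.054852 × 0.045238 = 0.0024814, so P(H|E) = 0.0024814/(1+0.0024814) = 0.002. Then P(¬H|E) = 1 − 0.002 = 0.998.

P(¬H | E) ≈ 0.998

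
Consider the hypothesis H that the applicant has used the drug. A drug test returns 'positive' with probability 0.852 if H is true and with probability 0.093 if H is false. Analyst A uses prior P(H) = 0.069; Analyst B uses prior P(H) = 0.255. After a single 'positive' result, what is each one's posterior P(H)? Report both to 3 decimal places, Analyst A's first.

Analyst A: 0.404; Analyst B: 0.758

The likelihood ratio for a 'positive' result is 0.852/0.093 = 9.1613.
Analyst A: prior odds 0.069/0.931 = 0.074114; posterior odds 0.67898; posterior probability 0.404.
Analyst B: prior odds 0.255/0.745 = 0.34228; posterior odds 3.1357; posterior probability 0.758.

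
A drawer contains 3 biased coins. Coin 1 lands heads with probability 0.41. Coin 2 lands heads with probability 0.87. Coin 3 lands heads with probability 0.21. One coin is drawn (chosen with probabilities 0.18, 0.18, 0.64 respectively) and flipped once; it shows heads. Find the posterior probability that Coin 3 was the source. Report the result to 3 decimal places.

Posterior probability ≈ 0.368

Tabulate prior·likelihood by source: [1] prior 0.18, lik 0.41, product 0.07380; [2] prior 0.18, lik 0.87, product 0.1566; [3] prior 0.64, lik 0.21, product 0.1344.
Normalizing constant = 0.36480; the posterior for Coin 3 is its product over the sum, 0.1344/0.36480 = 0.368.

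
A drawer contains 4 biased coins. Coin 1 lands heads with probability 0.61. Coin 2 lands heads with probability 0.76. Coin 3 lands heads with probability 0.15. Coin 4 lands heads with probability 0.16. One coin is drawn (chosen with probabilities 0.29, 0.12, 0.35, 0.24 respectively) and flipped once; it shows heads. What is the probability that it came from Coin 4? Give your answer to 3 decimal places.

Posterior probability ≈ 0.107

P(heads|C1) = 0.61; P(heads|C2) = 0.76; P(heads|C3) = 0.15; P(heads|C4) = 0.16.
Prior × likelihood for each source: 0.29·0.61=0.1769, 0.12·0.76=0.09120, 0.35·0.15=0.05250, 0.24·0.16=0.03840. Summing gives P(heads) = 0.35900.
P(Coin 4 | heads) = 0.03840 / 0.35900 = 0.107.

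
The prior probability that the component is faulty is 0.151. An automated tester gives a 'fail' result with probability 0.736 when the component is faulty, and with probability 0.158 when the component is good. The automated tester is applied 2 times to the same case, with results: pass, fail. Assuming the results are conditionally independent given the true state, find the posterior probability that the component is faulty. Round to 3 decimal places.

Posterior P(H) ≈ 0.206

Let H be the event that the component is faulty; start with P(H) = 0.151. P('fail'|H) = 0.736, P('fail'|¬H) = 0.158.
Update on result 1 ('pass'): P(H) ← 0.264·0.1510 / (0.264·0.1510 + 0.842·0.8490) = 0.039864/0.75472 = 0.0528.
Update on result 2 ('fail'): P(H) ← 0.736·0.0528 / (0.736·0.0528 + 0.158·0.9472) = 0.038875/0.18853 = 0.2062.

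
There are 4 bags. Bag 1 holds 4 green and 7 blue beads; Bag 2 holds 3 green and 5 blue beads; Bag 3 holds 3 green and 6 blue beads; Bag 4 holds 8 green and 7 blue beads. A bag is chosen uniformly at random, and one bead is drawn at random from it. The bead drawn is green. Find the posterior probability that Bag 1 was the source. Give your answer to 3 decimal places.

Tabulate prior·likelihood by source: [1] prior 0.25, lik 0.3636, product 0.09091; [2] prior 0.25, lik 0.375, product 0.09375; [3] prior 0.25, lik 0.3333, product 0.08333; [4] prior 0.25, lik 0.5333, product 0.1333.
Normalizing constant = 0.40133; the posterior for Bag 1 is its product over the sum, 0.09091/0.40133 = 0.227.

Posterior probability ≈ 0.227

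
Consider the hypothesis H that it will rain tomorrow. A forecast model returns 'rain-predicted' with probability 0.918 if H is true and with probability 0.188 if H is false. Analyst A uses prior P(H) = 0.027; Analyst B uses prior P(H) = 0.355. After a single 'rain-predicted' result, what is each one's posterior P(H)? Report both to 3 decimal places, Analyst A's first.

P('+'|H) = 0.918, P('+'|¬H) = 0.188.
Analyst A: numerator 0.918·0.027 = 0.024786; evidence = 0.024786+0.188·0.973 = 0.20771; posterior = 0.119.
Analyst B: numerator 0.918·0.355 = 0.32589; evidence = 0.32589+0.188·0.645 = 0.44715; posterior = 0.729.

Analyst A: 0.119; Analyst B: 0.729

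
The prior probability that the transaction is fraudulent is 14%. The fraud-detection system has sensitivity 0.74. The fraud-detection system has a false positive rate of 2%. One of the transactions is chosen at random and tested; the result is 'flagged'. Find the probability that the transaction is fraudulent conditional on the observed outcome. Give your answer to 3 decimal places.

P(H | E) ≈ 0.858

Let H be the event that the transaction is fraudulent. P(H) = 0.14, so P(¬H) = 0.86. With E the 'flagged' result, P(E|H) = 0.74 and P(E|¬H) = 0.02.
P(E) = 0.74·0.14 + 0.02·0.86 = 0.10360 + 0.017200 = 0.12080.
By Bayes' theorem, P(H|E) = 0.10360 / 0.12080 = 0.858.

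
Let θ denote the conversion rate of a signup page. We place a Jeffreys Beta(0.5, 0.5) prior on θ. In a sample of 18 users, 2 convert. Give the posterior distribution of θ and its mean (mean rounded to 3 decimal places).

Posterior: Beta(2.5, 16.5); mean ≈ 0.132

Observing 2 successes and 16 failures updates Beta(0.5, 0.5) by adding the success and failure counts to the two shape parameters: α = 0.5+2 = 2.5, β = 0.5+16 = 16.5.
Posterior mean = α/(α+β) = 2.5/19 = 0.132.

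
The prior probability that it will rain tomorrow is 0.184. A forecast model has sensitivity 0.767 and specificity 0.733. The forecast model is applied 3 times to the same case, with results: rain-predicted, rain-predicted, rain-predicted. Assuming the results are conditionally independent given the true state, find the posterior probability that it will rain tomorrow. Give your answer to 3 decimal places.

With H the event that it will rain tomorrow, the joint likelihood of the observed sequence is P(data|H) = 0.767·0.767·0.767 = 0.45122 and P(data|¬H) = 0.267·0.267·0.267 = 0.019034.
Bayes: P(H|data) = 0.184·0.45122 / (0.184·0.45122 + 0.816·0.019034) = 0.083024/0.098556 = 0.8424.

Posterior P(H) ≈ 0.842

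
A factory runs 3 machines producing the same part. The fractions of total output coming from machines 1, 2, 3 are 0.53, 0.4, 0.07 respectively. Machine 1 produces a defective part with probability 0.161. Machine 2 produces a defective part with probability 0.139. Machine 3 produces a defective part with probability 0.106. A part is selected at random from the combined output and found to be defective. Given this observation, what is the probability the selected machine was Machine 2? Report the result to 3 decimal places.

P(defective|M1) = 0.161; P(defective|M2) = 0.139; P(defective|M3) = 0.106.
Prior × likelihood for each source: 0.53·0.161=0.08533, 0.4·0.139=0.05560, 0.07·0.106=0.007420. Summing gives P(defective) = 0.14835.
P(Machine 2 | defective) = 0.05560 / 0.14835 = 0.375.

Posterior probability ≈ 0.375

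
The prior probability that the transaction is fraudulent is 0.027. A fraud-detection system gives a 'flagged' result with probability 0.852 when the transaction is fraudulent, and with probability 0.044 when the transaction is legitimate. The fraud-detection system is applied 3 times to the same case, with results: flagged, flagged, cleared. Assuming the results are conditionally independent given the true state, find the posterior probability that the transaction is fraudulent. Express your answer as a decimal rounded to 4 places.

Posterior P(H) ≈ 0.6170

With H the event that the transaction is fraudulent, the joint likelihood of the observed sequence is P(data|H) = 0.852·0.852·0.148 = 0.10743 and P(data|¬H) = 0.044·0.044·0.956 = 0.0018508.
Bayes: P(H|data) = 0.027·0.10743 / (0.027·0.10743 + 0.973·0.0018508) = 0.0029007/0.0047016 = 0.6170.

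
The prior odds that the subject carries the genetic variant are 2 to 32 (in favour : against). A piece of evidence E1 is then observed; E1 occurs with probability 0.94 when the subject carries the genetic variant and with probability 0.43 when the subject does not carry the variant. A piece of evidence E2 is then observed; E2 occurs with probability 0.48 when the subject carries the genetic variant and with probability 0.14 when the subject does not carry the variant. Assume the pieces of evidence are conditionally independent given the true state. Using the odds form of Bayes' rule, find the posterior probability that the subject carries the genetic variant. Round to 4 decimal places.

Posterior probability ≈ 0.3190

Prior odds = 2/32 = 0.062500. In log-odds, ln(0.062500) = -2.7726.
Add log likelihood ratios: ln(2.1860) + ln(3.4286) = 2.0142.
Posterior log-odds = -0.75835, so posterior odds = exp(-0.75835) = 0.46844. Converting, P(H|E) = 0.46844/1.4684 = 0.3190.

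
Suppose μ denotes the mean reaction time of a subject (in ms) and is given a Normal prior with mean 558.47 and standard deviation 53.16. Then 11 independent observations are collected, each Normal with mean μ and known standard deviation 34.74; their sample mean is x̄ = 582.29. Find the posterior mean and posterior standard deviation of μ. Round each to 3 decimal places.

Posterior mean ≈ 581.400; posterior SD ≈ 10.277

Prior precision 1/τ₀² = 1/53.16² = 0.00035386; data precision n/σ² = 11/34.74² = 0.00911450.
Posterior precision = 0.00035386 + 0.00911450 = 0.00946836, giving posterior SD = 1/√0.00946836 = 10.277.
Posterior mean = (0.00035386·558.47 + 0.00911450·582.29) / 0.00946836 = 581.400.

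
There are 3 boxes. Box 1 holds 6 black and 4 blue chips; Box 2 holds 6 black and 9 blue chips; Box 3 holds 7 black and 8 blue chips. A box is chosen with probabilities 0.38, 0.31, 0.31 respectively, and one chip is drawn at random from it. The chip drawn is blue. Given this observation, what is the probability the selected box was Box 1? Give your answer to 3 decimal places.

Posterior probability ≈ 0.302

P(blue|Box 1) = 0.4; P(blue|Box 2) = 0.6; P(blue|Box 3) = 0.5333.
Prior × likelihood for each source: 0.38·0.4=0.1520, 0.31·0.6=0.1860, 0.31·0.5333=0.1653. Summing gives P(blue) = 0.50333.
P(Box 1 | blue) = 0.1520 / 0.50333 = 0.302.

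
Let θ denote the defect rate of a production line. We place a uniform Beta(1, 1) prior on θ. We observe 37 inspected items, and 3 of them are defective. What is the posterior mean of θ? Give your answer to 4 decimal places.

Posterior mean ≈ 0.1026

Observing 3 successes and 34 failures updates Beta(1, 1) by adding the success and failure counts to the two shape parameters: α = 1+3 = 4, β = 1+34 = 35.
E[θ | data] = 4/(4+35) = 0.1026.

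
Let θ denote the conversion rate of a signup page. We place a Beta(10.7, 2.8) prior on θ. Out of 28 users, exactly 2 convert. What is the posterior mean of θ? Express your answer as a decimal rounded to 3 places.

Observing 2 successes and 26 failures updates Beta(10.7, 2.8) by adding the success and failure counts to the two shape parameters: α = 10.7+2 = 12.7, β = 2.8+26 = 28.8.
Posterior mean = α/(α+β) = 12.7/41.5 = 0.306.

Posterior mean ≈ 0.306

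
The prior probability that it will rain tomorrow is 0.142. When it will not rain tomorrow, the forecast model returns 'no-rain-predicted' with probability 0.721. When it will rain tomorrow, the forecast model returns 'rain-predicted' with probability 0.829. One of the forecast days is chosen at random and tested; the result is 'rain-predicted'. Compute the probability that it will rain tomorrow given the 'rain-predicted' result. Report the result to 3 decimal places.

P(H | E) ≈ 0.330

Let H be the event that it will rain tomorrow. P(H) = 0.142, so P(¬H) = 0.858. With E the 'rain-predicted' result, P(E|H) = 0.829 and P(E|¬H) = 0.279.
P(E) = 0.829·0.142 + 0.279·0.858 = 0.11772 + 0.23938 = 0.35710.
By Bayes' theorem, P(H|E) = 0.11772 / 0.35710 = 0.330.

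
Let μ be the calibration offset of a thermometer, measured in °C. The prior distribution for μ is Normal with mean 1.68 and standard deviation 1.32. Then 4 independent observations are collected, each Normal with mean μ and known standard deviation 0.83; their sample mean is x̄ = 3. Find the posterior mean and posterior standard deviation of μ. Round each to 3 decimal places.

Posterior mean ≈ 2.881; posterior SD ≈ 0.396

Prior precision 1/τ₀² = 1/1.32² = 0.573921; data precision n/σ² = 4/0.83² = 5.80636.
Posterior precision = 0.573921 + 5.80636 = 6.38028, giving posterior SD = 1/√6.38028 = 0.396.
Posterior mean = (0.573921·1.68 + 5.80636·3) / 6.38028 = 2.881.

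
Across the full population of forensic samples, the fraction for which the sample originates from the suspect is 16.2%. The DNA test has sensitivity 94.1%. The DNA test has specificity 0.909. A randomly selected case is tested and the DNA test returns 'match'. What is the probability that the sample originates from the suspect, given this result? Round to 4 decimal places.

P(H | E) ≈ 0.6666

Write H for 'the sample originates from the suspect'. Prior odds H:¬H = 0.162/0.838 = 0.19332. For the 'match' outcome, the likelihood ratio is 0.941/0.091 = 10.341.
Posterior odds = 0.19332 × 10.341 = 1.9990, so P(H|E) = 1.9990/(1+1.9990) = 0.6666.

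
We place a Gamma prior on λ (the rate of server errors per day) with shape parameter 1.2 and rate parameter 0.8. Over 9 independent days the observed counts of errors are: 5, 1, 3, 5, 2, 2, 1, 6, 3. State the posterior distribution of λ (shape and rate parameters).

Posterior: Gamma(shape=29.2, rate=9.8)

The Poisson likelihood adds the total count to the shape and the number of exposure periods to the rate. Here ∑xᵢ = 28 and n = 9, so shape 1.2→29.2 and rate 0.8→9.8.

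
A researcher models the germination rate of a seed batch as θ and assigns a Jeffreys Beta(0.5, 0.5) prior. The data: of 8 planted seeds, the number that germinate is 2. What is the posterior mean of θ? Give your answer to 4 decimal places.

Posterior mean ≈ 0.2778

The binomial likelihood is conjugate to the Beta prior: with 2 successes and 6 failures, the posterior is Beta(0.5+2, 0.5+6) = Beta(2.5, 6.5).
E[θ | data] = 2.5/(2.5+6.5) = 0.2778.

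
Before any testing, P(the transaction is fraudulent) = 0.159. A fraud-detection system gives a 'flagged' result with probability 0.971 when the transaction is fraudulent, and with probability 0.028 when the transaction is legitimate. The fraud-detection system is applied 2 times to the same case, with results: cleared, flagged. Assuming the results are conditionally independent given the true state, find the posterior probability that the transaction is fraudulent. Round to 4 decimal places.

Let H be the event that the transaction is fraudulent; start with P(H) = 0.159. P('flagged'|H) = 0.971, P('flagged'|¬H) = 0.028.
Update on result 1 ('cleared'): P(H) ← 0.029·0.1590 / (0.029·0.1590 + 0.972·0.8410) = 0.0046110/0.82206 = 0.0056.
Update on result 2 ('flagged'): P(H) ← 0.971·0.0056 / (0.971·0.0056 + 0.028·0.9944) = 0.0054464/0.033289 = 0.1636.

Posterior P(H) ≈ 0.1636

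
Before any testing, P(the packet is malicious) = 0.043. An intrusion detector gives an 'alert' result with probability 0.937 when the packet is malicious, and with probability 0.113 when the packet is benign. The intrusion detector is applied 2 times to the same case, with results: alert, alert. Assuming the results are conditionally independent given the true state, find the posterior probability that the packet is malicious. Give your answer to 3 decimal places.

With H the event that the packet is malicious, the joint likelihood of the observed sequence is P(data|H) = 0.937·0.937 = 0.87797 and P(data|¬H) = 0.113·0.113 = 0.012769.
Bayes: P(H|data) = 0.043·0.87797 / (0.043·0.87797 + 0.957·0.012769) = 0.037753/0.049973 = 0.7555.

Posterior P(H) ≈ 0.755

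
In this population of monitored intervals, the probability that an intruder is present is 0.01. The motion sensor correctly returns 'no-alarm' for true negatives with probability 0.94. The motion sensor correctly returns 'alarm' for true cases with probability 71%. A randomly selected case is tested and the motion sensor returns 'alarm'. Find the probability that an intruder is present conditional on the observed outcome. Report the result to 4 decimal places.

P(H | E) ≈ 0.1068

Write H for 'an intruder is present'. Prior odds H:¬H = 0.01/0.99 = 0.010101. For the 'alarm' outcome, the likelihood ratio is 0.71/0.06 = 11.833.
Posterior odds = 0.010101 × 11.833 = 0.11953, so P(H|E) = 0.11953/(1+0.11953) = 0.1068.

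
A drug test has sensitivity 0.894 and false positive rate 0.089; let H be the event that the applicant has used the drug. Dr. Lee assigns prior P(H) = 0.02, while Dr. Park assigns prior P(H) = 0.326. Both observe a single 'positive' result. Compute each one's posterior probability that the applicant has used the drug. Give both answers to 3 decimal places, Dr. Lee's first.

The likelihood ratio for a 'positive' result is 0.894/0.089 = 10.045.
Dr. Lee: prior odds 0.02/0.98 = 0.020408; posterior odds 0.20500; posterior probability 0.170.
Dr. Park: prior odds 0.326/0.674 = 0.48368; posterior odds 4.8585; posterior probability 0.829.

Dr. Lee: 0.170; Dr. Park: 0.829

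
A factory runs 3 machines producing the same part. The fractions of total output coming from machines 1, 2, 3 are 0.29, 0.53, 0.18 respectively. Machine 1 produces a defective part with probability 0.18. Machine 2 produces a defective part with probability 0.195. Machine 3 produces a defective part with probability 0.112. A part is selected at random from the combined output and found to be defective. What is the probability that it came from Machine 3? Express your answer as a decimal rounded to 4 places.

Tabulate prior·likelihood by source: [1] prior 0.29, lik 0.18, product 0.05220; [2] prior 0.53, lik 0.195, product 0.1034; [3] prior 0.18, lik 0.112, product 0.02016.
Normalizing constant = 0.17571; the posterior for Machine 3 is its product over the sum, 0.02016/0.17571 = 0.1147.

Posterior probability ≈ 0.1147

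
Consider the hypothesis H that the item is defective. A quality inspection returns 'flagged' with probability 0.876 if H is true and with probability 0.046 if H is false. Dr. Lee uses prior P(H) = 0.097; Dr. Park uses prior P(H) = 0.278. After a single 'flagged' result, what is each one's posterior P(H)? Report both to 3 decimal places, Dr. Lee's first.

P('+'|H) = 0.876, P('+'|¬H) = 0.046.
Dr. Lee: numerator 0.876·0.097 = 0.084972; evidence = 0.084972+0.046·0.903 = 0.12651; posterior = 0.672.
Dr. Park: numerator 0.876·0.278 = 0.24353; evidence = 0.24353+0.046·0.722 = 0.27674; posterior = 0.880.

Dr. Lee: 0.672; Dr. Park: 0.880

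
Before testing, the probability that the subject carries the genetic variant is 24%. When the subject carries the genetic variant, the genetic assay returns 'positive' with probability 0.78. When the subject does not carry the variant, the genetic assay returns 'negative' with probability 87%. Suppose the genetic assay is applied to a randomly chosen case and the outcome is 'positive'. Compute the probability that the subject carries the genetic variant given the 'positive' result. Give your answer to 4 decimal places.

Let H be the event that the subject carries the genetic variant. P(H) = 0.24, so P(¬H) = 0.76. With E the 'positive' result, P(E|H) = 0.78 and P(E|¬H) = 0.13.
P(E) = 0.78·0.24 + 0.13·0.76 = 0.18720 + 0.098800 = 0.28600.
By Bayes' theorem, P(H|E) = 0.18720 / 0.28600 = 0.6545.

P(H | E) ≈ 0.6545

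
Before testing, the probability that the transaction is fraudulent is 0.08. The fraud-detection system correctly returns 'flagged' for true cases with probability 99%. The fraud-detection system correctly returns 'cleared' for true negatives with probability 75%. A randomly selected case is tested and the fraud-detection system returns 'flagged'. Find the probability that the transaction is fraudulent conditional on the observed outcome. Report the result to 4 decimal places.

P(H | E) ≈ 0.2561

Write H for 'the transaction is fraudulent'. Prior odds H:¬H = 0.08/0.92 = 0.086957. For the 'flagged' outcome, the likelihood ratio is 0.99/0.25 = 3.9600.
Posterior odds = 0.086957 × 3.9600 = 0.34435, so P(H|E) = 0.34435/(1+0.34435) = 0.2561.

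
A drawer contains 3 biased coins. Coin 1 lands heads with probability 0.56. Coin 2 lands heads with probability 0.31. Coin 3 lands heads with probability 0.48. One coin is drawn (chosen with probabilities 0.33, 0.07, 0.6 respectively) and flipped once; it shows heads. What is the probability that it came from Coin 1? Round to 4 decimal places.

P(heads|C1) = 0.56; P(heads|C2) = 0.31; P(heads|C3) = 0.48.
Prior × likelihood for each source: 0.33·0.56=0.1848, 0.07·0.31=0.02170, 0.6·0.48=0.2880. Summing gives P(heads) = 0.49450.
P(Coin 1 | heads) = 0.1848 / 0.49450 = 0.3737.

Posterior probability ≈ 0.3737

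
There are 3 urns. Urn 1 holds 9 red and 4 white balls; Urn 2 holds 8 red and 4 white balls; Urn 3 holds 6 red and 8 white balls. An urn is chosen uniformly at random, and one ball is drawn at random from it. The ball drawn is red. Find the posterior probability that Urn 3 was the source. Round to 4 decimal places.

Posterior probability ≈ 0.2398

P(red|Urn 1) = 0.6923; P(red|Urn 2) = 0.6667; P(red|Urn 3) = 0.4286.
Prior × likelihood for each source: 0.333333·0.6923=0.2308, 0.333333·0.6667=0.2222, 0.333333·0.4286=0.1429. Summing gives P(red) = 0.59585.
P(Urn 3 | red) = 0.1429 / 0.59585 = 0.2398.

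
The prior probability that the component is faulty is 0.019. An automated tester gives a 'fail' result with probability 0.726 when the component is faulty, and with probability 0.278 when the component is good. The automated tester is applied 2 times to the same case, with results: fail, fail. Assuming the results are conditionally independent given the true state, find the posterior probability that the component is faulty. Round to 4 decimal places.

With H the event that the component is faulty, the joint likelihood of the observed sequence is P(data|H) = 0.726·0.726 = 0.52708 and P(data|¬H) = 0.278·0.278 = 0.077284.
Bayes: P(H|data) = 0.019·0.52708 / (0.019·0.52708 + 0.981·0.077284) = 0.010014/0.085830 = 0.1167.

Posterior P(H) ≈ 0.1167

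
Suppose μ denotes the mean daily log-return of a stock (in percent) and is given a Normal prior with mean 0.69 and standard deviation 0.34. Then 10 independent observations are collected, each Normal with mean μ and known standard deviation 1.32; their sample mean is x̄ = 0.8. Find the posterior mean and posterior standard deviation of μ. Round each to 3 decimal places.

Prior precision 1/τ₀² = 1/0.34² = 8.65052; data precision n/σ² = 10/1.32² = 5.73921.
Posterior precision = 8.65052 + 5.73921 = 14.3897, giving posterior SD = 1/√14.3897 = 0.264.
Posterior mean = (8.65052·0.69 + 5.73921·0.8) / 14.3897 = 0.734.

Posterior mean ≈ 0.734; posterior SD ≈ 0.264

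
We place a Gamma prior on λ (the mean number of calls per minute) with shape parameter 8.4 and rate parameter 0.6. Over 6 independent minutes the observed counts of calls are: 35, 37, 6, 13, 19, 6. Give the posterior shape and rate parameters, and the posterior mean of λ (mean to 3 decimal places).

Posterior: Gamma(shape=124.4, rate=6.6); mean ≈ 18.848

Total count ∑xᵢ = 116 over n = 6 minutes.
Gamma is conjugate to the Poisson likelihood: posterior is Gamma(shape = 8.4+116 = 124.4, rate = 0.6+6 = 6.6).
E[λ | data] = 124.4/6.6 = 18.848.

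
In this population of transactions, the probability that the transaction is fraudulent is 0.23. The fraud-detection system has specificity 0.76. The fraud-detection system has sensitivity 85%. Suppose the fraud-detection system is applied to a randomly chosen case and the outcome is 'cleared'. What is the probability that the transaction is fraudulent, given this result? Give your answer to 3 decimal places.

P(H | E) ≈ 0.056

Let H be the event that the transaction is fraudulent. P(H) = 0.23, so P(¬H) = 0.77. With E the 'cleared' result, P(E|H) = 0.15 and P(E|¬H) = 0.76.
P(E) = 0.15·0.23 + 0.76·0.77 = 0.034500 + 0.58520 = 0.61970.
By Bayes' theorem, P(H|E) = 0.034500 / 0.61970 = 0.056.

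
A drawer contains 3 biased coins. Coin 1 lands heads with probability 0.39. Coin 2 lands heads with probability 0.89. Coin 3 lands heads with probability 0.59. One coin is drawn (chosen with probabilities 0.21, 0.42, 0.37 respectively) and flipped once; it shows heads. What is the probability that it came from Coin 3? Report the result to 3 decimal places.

Tabulate prior·likelihood by source: [1] prior 0.21, lik 0.39, product 0.08190; [2] prior 0.42, lik 0.89, product 0.3738; [3] prior 0.37, lik 0.59, product 0.2183.
Normalizing constant = 0.67400; the posterior for Coin 3 is its product over the sum, 0.2183/0.67400 = 0.324.

Posterior probability ≈ 0.324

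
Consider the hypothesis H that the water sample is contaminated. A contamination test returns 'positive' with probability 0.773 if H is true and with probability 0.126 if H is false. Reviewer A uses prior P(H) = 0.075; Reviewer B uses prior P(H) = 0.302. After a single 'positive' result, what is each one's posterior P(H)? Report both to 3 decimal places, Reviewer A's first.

Reviewer A: 0.332; Reviewer B: 0.726

P('+'|H) = 0.773, P('+'|¬H) = 0.126.
Reviewer A: numerator 0.773·0.075 = 0.057975; evidence = 0.057975+0.126·0.925 = 0.17452; posterior = 0.332.
Reviewer B: numerator 0.773·0.302 = 0.23345; evidence = 0.23345+0.126·0.698 = 0.32139; posterior = 0.726.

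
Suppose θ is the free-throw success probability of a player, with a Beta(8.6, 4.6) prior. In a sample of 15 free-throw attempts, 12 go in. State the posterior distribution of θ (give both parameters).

Observing 12 successes and 3 failures updates Beta(8.6, 4.6) by adding the success and failure counts to the two shape parameters: α = 8.6+12 = 20.6, β = 4.6+3 = 7.6.

Posterior: Beta(20.6, 7.6)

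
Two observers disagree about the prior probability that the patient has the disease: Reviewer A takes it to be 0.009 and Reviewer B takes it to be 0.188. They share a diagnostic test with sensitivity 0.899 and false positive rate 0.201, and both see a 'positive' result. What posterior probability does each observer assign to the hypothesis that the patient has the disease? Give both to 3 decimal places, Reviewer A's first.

The likelihood ratio for a 'positive' result is 0.899/0.201 = 4.4726.
Reviewer A: prior odds 0.009/0.991 = 0.0090817; posterior odds 0.040619; posterior probability 0.039.
Reviewer B: prior odds 0.188/0.812 = 0.23153; posterior odds 1.0355; posterior probability 0.509.

Reviewer A: 0.039; Reviewer B: 0.509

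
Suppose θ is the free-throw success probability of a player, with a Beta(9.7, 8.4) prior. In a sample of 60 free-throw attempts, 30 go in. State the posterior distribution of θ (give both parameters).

The binomial likelihood is conjugate to the Beta prior: with 30 successes and 30 failures, the posterior is Beta(9.7+30, 8.4+30) = Beta(39.7, 38.4).

Posterior: Beta(39.7, 38.4)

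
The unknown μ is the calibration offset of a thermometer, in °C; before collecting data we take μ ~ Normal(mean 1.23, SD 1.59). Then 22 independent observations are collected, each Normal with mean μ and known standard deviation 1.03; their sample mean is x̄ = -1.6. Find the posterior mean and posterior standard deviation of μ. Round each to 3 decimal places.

Posterior mean ≈ -1.547; posterior SD ≈ 0.218

Prior precision 1/τ₀² = 1/1.59² = 0.395554; data precision n/σ² = 22/1.03² = 20.7371.
Posterior precision = 0.395554 + 20.7371 = 21.1327, giving posterior SD = 1/√21.1327 = 0.218.
Posterior mean = (0.395554·1.23 + 20.7371·-1.6) / 21.1327 = -1.547.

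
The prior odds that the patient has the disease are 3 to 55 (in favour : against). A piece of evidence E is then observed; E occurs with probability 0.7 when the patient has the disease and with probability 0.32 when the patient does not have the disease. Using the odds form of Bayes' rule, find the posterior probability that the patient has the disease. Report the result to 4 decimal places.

Posterior probability ≈ 0.1066

Prior odds = 3/55 = 0.054545.
Likelihood ratio for E = 0.7/0.32 = 2.1875.
Posterior odds = prior odds × LR = 0.11932.
Posterior probability = odds/(1+odds) = 0.11932/1.1193 = 0.1066.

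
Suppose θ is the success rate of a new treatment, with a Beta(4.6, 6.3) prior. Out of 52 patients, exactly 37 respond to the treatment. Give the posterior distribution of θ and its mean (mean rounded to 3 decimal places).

Observing 37 successes and 15 failures updates Beta(4.6, 6.3) by adding the success and failure counts to the two shape parameters: α = 4.6+37 = 41.6, β = 6.3+15 = 21.3.
Posterior mean = α/(α+β) = 41.6/62.9 = 0.661.

Posterior: Beta(41.6, 21.3); mean ≈ 0.661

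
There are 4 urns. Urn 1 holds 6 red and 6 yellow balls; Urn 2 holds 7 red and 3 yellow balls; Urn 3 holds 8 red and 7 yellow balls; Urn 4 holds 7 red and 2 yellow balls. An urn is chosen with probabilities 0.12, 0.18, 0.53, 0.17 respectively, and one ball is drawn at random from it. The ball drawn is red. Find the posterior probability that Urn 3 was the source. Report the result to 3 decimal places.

P(red|Urn 1) = 0.5; P(red|Urn 2) = 0.7; P(red|Urn 3) = 0.5333; P(red|Urn 4) = 0.7778.
Prior × likelihood for each source: 0.12·0.5=0.06000, 0.18·0.7=0.1260, 0.53·0.5333=0.2827, 0.17·0.7778=0.1322. Summing gives P(red) = 0.60089.
P(Urn 3 | red) = 0.2827 / 0.60089 = 0.470.

Posterior probability ≈ 0.470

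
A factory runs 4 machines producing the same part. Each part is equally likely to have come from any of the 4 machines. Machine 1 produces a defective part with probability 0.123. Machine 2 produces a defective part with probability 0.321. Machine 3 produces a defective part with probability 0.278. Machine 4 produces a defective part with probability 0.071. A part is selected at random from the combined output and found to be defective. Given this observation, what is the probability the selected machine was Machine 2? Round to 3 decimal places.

Posterior probability ≈ 0.405

P(defective|M1) = 0.123; P(defective|M2) = 0.321; P(defective|M3) = 0.278; P(defective|M4) = 0.071.
Prior × likelihood for each source: 0.25·0.123=0.03075, 0.25·0.321=0.08025, 0.25·0.278=0.06950, 0.25·0.071=0.01775. Summing gives P(defective) = 0.19825.
P(Machine 2 | defective) = 0.08025 / 0.19825 = 0.405.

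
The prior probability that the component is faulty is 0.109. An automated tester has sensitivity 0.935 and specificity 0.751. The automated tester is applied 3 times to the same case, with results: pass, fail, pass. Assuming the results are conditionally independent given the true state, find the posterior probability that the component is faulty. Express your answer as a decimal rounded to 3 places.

Let H be the event that the component is faulty; start with P(H) = 0.109. P('fail'|H) = 0.935, P('fail'|¬H) = 0.249.
Update on result 1 ('pass'): P(H) ← 0.065·0.1090 / (0.065·0.1090 + 0.751·0.8910) = 0.0070850/0.67623 = 0.0105.
Update on result 2 ('fail'): P(H) ← 0.935·0.0105 / (0.935·0.0105 + 0.249·0.9895) = 0.0097962/0.25619 = 0.0382.
Update on result 3 ('pass'): P(H) ← 0.065·0.0382 / (0.065·0.0382 + 0.751·0.9618) = 0.0024855/0.72477 = 0.0034.

Posterior P(H) ≈ 0.003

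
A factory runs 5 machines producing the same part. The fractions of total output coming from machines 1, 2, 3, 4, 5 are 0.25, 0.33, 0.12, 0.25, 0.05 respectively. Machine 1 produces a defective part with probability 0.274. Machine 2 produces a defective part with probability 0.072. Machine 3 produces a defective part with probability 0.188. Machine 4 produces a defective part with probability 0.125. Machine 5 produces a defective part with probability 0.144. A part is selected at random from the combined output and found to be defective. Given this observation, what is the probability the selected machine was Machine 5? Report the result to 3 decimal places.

Tabulate prior·likelihood by source: [1] prior 0.25, lik 0.274, product 0.06850; [2] prior 0.33, lik 0.072, product 0.02376; [3] prior 0.12, lik 0.188, product 0.02256; [4] prior 0.25, lik 0.125, product 0.03125; [5] prior 0.05, lik 0.144, product 0.007200.
Normalizing constant = 0.15327; the posterior for Machine 5 is its product over the sum, 0.007200/0.15327 = 0.047.

Posterior probability ≈ 0.047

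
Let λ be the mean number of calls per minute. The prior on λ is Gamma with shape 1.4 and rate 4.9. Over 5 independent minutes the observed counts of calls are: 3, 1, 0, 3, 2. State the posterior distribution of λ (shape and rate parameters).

The Poisson likelihood adds the total count to the shape and the number of exposure periods to the rate. Here ∑xᵢ = 9 and n = 5, so shape 1.4→10.4 and rate 4.9→9.9.

Posterior: Gamma(shape=10.4, rate=9.9)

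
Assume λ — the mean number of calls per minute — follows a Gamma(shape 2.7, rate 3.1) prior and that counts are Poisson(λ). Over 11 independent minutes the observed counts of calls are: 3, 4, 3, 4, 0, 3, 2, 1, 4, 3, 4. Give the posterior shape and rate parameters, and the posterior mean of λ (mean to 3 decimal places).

Posterior: Gamma(shape=33.7, rate=14.1); mean ≈ 2.390

Total count ∑xᵢ = 31 over n = 11 minutes.
Gamma is conjugate to the Poisson likelihood: posterior is Gamma(shape = 2.7+31 = 33.7, rate = 3.1+11 = 14.1).
E[λ | data] = 33.7/14.1 = 2.390.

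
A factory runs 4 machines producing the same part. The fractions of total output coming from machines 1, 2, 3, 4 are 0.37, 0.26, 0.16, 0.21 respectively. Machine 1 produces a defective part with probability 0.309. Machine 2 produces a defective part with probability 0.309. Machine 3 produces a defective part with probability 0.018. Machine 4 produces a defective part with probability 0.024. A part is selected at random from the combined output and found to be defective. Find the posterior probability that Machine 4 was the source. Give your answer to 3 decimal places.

Tabulate prior·likelihood by source: [1] prior 0.37, lik 0.309, product 0.1143; [2] prior 0.26, lik 0.309, product 0.08034; [3] prior 0.16, lik 0.018, product 0.002880; [4] prior 0.21, lik 0.024, product 0.005040.
Normalizing constant = 0.20259; the posterior for Machine 4 is its product over the sum, 0.005040/0.20259 = 0.025.

Posterior probability ≈ 0.025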